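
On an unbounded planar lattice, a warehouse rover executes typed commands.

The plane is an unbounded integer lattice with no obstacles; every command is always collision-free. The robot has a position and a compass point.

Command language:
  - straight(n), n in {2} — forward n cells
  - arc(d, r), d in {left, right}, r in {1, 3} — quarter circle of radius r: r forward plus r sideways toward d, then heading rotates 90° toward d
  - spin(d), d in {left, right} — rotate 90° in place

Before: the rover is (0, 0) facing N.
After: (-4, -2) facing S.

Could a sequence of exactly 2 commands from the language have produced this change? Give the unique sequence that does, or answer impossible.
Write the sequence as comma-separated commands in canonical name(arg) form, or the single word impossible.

key: cell and facing (now S) both changed — the 2 commands mix motion and turning
begin: (0, 0) facing N
t=1 arc(left, 1) ⇒ (-1, 1) facing W
t=2 arc(left, 3) ⇒ (-4, -2) facing S
no other 2-command option fits: unique.

arc(left, 1), arc(left, 3)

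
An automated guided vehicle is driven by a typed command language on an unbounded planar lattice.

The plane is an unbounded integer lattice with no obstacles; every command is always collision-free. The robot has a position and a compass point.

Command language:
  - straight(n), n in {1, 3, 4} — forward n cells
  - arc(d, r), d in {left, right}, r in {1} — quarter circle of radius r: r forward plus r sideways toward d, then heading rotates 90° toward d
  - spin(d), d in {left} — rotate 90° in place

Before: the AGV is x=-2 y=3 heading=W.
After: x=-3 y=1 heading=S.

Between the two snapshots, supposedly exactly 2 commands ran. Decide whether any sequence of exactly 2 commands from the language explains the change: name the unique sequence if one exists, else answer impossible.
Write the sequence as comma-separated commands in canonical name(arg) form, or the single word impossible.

arc(left, 1), straight(1)

key: cell and facing (now S) both changed — the 2 commands mix motion and turning
initial: x=-2 y=3 heading=W
step 1 (arc(left, 1)): x=-3 y=2 heading=S
step 2 (straight(1)): x=-3 y=1 heading=S
all 36 alternatives checked — unique.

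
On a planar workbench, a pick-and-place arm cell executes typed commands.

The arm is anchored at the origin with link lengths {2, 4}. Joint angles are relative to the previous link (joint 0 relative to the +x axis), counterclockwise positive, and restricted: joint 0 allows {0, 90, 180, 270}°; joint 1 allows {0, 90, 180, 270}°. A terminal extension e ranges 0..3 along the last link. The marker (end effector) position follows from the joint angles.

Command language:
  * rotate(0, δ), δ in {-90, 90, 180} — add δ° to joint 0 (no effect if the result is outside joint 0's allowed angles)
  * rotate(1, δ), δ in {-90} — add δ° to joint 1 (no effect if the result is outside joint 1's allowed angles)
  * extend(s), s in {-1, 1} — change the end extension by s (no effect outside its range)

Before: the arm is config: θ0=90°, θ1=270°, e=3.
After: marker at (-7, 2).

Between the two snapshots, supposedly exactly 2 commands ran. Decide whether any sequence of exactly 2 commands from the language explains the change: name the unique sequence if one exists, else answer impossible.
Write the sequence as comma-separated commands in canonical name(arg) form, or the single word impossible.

start: config: θ0=90°, θ1=270°, e=3
[1] after rotate(1, -90): config: θ0=90°, θ1=180°, e=3
[2] after rotate(1, -90): config: θ0=90°, θ1=90°, e=3
no other 2-command option fits: unique.

rotate(1, -90), rotate(1, -90)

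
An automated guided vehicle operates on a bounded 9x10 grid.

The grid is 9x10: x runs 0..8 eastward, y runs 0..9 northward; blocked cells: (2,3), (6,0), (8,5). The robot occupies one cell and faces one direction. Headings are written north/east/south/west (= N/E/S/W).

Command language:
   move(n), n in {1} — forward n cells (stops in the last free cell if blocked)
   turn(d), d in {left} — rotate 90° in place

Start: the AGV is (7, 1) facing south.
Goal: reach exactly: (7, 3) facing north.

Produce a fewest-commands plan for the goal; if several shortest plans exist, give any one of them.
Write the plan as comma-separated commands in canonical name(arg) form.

turn(left), turn(left), move(1), move(1)

begin: (7, 1) facing south
1. turn(left) → (7, 1) facing east
2. turn(left) → (7, 1) facing north
3. move(1) → (7, 2) facing north
4. move(1) → (7, 3) facing north
shorter routes all fall short; 4 is best.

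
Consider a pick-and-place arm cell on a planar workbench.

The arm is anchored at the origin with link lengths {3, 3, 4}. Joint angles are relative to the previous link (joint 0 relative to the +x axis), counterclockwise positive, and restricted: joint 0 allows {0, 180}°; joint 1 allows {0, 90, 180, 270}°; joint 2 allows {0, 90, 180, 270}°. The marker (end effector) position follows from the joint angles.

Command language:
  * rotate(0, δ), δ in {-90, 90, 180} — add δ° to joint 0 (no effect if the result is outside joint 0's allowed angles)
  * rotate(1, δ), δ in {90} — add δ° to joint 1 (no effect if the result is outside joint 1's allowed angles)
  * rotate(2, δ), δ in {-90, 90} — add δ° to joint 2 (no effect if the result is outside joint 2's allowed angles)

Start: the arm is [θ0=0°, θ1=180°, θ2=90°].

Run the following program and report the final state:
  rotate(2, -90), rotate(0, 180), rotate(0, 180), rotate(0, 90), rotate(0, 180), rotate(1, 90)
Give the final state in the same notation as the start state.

begin: [θ0=0°, θ1=180°, θ2=90°]
[1] after rotate(2, -90): [θ0=0°, θ1=180°, θ2=0°]
[2] after rotate(0, 180): [θ0=180°, θ1=180°, θ2=0°]
[3] after rotate(0, 180): [θ0=0°, θ1=180°, θ2=0°]
[4] after rotate(0, 90): [θ0=0°, θ1=180°, θ2=0°]
[5] after rotate(0, 180): [θ0=180°, θ1=180°, θ2=0°]
[6] after rotate(1, 90): [θ0=180°, θ1=270°, θ2=0°]

[θ0=180°, θ1=270°, θ2=0°]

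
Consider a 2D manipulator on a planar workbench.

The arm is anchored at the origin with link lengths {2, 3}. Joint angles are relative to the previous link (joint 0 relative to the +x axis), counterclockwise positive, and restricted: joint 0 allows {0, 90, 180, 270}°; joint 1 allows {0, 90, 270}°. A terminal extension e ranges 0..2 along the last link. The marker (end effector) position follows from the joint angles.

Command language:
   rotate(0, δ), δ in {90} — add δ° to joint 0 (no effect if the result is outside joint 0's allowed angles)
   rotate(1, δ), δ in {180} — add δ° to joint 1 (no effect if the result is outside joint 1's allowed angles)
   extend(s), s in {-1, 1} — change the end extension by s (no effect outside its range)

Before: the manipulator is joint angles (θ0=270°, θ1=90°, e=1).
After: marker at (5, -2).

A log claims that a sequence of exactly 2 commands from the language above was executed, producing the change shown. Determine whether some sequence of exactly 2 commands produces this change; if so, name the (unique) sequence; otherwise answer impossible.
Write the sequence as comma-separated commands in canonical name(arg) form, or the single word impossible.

initial: joint angles (θ0=270°, θ1=90°, e=1)
1. extend(1) → joint angles (θ0=270°, θ1=90°, e=2)
2. extend(1) → joint angles (θ0=270°, θ1=90°, e=2)
no rival 2-sequence matches.

extend(1), extend(1)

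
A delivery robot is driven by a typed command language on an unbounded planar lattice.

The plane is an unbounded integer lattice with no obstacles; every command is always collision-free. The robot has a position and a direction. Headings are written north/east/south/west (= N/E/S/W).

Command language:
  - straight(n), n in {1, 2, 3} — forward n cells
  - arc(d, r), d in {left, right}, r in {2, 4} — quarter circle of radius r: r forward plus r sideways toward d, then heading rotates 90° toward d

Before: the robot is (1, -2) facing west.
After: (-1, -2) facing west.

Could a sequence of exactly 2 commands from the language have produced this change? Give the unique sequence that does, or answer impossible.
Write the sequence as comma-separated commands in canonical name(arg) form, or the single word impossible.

key: heading stays W — no command in the sequence turns
initial: (1, -2) facing west
[1] after straight(1): (0, -2) facing west
[2] after straight(1): (-1, -2) facing west
uniquely the one of 49 2-step routes that fits.

straight(1), straight(1)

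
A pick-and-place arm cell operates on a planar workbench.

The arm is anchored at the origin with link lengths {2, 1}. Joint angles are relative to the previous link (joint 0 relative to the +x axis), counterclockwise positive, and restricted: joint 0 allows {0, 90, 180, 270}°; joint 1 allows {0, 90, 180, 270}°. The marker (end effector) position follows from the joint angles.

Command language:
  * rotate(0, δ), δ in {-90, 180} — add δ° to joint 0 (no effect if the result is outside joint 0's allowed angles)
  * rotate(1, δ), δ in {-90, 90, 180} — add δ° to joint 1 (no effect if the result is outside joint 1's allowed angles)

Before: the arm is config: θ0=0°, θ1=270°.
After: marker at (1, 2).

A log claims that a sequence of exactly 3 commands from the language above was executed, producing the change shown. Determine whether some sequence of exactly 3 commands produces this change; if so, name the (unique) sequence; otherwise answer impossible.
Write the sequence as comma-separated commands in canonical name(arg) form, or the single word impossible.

t0: config: θ0=0°, θ1=270°
step 1 (rotate(0, -90)): config: θ0=270°, θ1=270°
step 2 (rotate(0, -90)): config: θ0=180°, θ1=270°
step 3 (rotate(0, -90)): config: θ0=90°, θ1=270°
uniquely the one of 125 3-step routes that fits.

rotate(0, -90), rotate(0, -90), rotate(0, -90)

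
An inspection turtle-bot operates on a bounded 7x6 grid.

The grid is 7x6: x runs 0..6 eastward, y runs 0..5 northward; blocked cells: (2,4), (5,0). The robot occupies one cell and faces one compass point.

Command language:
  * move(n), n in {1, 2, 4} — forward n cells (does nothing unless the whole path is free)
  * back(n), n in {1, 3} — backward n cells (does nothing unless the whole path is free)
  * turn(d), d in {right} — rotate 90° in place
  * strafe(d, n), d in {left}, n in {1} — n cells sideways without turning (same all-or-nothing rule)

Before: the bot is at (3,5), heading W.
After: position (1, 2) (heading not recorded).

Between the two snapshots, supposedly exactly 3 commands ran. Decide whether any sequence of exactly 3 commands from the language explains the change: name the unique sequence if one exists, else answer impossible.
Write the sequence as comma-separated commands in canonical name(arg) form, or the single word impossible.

move(2), turn(right), back(3)

key: running back(3) before move(2) would end elsewhere — order is forced
t0: at (3,5), heading W
1. move(2) → at (1,5), heading W
2. turn(right) → at (1,5), heading N
3. back(3) → at (1,2), heading N
no rival 3-sequence matches.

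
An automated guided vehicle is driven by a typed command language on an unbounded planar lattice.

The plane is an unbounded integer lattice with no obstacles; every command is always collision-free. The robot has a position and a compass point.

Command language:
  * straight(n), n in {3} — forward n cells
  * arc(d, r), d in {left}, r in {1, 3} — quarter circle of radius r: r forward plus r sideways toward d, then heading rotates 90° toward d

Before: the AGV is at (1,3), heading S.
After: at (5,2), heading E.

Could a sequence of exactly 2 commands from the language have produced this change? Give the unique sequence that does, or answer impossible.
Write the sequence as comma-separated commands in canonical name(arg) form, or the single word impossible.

arc(left, 1), straight(3)

key: position moved to (5,2) AND the heading swung to E — translation plus rotation needed
start: at (1,3), heading S
step 1 (arc(left, 1)): at (2,2), heading E
step 2 (straight(3)): at (5,2), heading E
no other 2-command option fits: unique.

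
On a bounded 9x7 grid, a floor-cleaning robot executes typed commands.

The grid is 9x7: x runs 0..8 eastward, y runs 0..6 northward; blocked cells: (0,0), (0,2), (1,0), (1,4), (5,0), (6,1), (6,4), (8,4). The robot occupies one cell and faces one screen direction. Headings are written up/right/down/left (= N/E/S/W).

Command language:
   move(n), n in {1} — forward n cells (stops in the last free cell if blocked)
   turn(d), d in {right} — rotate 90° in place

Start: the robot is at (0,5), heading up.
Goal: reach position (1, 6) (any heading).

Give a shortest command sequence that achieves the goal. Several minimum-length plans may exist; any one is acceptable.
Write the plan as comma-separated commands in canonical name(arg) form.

move(1), turn(right), move(1)

initial: at (0,5), heading up
step 1 (move(1)): at (0,6), heading up
step 2 (turn(right)): at (0,6), heading right
step 3 (move(1)): at (1,6), heading right
nothing shorter than 3 reaches the goal.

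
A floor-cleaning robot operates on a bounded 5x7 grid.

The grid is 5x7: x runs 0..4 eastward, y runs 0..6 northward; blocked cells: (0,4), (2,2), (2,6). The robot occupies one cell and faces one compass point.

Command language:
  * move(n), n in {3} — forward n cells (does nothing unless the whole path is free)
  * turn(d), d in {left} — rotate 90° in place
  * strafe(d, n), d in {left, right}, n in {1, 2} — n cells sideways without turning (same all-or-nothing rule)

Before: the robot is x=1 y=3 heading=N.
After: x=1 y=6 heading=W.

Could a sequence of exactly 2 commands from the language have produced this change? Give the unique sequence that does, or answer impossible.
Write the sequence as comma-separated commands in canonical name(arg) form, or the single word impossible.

move(3), turn(left)

key: order matters: swapping move(3) and turn(left) lands elsewhere
from: x=1 y=3 heading=N
t=1 move(3) ⇒ x=1 y=6 heading=N
t=2 turn(left) ⇒ x=1 y=6 heading=W
no other 2-command option fits: unique.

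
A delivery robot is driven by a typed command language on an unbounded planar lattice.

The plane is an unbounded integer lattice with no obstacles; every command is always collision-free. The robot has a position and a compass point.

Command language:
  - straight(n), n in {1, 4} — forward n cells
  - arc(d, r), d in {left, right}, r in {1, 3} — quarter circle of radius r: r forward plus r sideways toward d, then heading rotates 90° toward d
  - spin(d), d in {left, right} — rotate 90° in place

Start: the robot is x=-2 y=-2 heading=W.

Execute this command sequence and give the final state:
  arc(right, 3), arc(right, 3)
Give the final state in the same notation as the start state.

initial: x=-2 y=-2 heading=W
[1] after arc(right, 3): x=-5 y=1 heading=N
[2] after arc(right, 3): x=-2 y=4 heading=E

x=-2 y=4 heading=E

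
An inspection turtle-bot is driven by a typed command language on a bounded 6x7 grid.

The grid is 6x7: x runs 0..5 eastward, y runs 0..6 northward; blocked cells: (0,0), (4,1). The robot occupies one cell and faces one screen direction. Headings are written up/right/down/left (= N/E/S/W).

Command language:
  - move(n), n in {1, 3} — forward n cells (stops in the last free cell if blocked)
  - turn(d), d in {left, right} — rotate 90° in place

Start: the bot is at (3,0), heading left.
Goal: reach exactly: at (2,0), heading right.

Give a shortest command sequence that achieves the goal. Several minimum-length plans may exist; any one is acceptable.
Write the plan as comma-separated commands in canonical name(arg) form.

move(1), turn(left), turn(left)

t0: at (3,0), heading left
step 1 (move(1)): at (2,0), heading left
step 2 (turn(left)): at (2,0), heading down
step 3 (turn(left)): at (2,0), heading right
minimal: 3 command(s), checked below 3.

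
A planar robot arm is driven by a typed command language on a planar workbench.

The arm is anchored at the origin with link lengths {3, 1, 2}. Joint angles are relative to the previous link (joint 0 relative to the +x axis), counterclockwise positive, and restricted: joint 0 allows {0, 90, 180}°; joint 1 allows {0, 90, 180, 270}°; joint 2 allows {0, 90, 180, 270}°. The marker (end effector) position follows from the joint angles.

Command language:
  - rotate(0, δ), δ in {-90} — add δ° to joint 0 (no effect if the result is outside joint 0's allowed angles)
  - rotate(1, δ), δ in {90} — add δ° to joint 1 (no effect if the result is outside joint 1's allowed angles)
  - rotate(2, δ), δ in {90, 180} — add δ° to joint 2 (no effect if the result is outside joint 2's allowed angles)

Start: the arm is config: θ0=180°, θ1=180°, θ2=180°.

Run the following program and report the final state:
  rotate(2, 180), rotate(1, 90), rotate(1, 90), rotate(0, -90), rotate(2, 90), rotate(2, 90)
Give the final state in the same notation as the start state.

config: θ0=90°, θ1=0°, θ2=180°

begin: config: θ0=180°, θ1=180°, θ2=180°
[1] after rotate(2, 180): config: θ0=180°, θ1=180°, θ2=0°
[2] after rotate(1, 90): config: θ0=180°, θ1=270°, θ2=0°
[3] after rotate(1, 90): config: θ0=180°, θ1=0°, θ2=0°
[4] after rotate(0, -90): config: θ0=90°, θ1=0°, θ2=0°
[5] after rotate(2, 90): config: θ0=90°, θ1=0°, θ2=90°
[6] after rotate(2, 90): config: θ0=90°, θ1=0°, θ2=180°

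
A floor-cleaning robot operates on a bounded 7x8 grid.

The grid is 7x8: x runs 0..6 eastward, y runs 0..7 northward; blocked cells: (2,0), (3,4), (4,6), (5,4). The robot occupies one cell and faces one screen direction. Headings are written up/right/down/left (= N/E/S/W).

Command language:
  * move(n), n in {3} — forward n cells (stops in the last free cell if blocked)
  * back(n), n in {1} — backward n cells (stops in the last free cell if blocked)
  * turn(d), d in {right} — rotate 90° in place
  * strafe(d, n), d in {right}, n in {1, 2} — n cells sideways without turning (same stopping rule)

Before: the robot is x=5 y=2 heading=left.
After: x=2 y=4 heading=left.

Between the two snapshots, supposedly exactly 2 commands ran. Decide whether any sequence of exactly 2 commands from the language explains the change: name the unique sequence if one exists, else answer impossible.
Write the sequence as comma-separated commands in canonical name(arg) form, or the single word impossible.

key: heading stays W — no command in the sequence turns
begin: x=5 y=2 heading=left
t=1 move(3) ⇒ x=2 y=2 heading=left
t=2 strafe(right, 2) ⇒ x=2 y=4 heading=left
all 25 alternatives checked — unique.

move(3), strafe(right, 2)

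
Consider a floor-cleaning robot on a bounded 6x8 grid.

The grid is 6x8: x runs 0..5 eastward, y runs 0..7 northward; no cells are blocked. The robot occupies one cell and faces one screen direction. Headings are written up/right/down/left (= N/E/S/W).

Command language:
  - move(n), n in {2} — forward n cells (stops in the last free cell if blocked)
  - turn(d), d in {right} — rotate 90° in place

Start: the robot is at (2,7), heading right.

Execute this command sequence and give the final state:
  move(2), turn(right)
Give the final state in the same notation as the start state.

at (4,7), heading down

start: at (2,7), heading right
[1] after move(2): at (4,7), heading right
[2] after turn(right): at (4,7), heading down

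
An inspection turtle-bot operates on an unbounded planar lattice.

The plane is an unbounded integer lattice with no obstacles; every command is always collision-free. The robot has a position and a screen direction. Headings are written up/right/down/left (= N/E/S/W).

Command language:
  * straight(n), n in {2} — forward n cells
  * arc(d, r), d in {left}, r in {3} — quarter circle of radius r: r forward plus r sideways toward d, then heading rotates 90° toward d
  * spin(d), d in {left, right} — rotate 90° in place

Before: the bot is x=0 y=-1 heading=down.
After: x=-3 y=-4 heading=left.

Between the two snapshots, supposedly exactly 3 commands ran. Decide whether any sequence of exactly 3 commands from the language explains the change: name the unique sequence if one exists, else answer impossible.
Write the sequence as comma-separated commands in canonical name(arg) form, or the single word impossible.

spin(right), arc(left, 3), spin(right)

key: cell and facing (now W) both changed — the 3 commands mix motion and turning
t0: x=0 y=-1 heading=down
step 1 (spin(right)): x=0 y=-1 heading=left
step 2 (arc(left, 3)): x=-3 y=-4 heading=down
step 3 (spin(right)): x=-3 y=-4 heading=left
no rival 3-sequence matches.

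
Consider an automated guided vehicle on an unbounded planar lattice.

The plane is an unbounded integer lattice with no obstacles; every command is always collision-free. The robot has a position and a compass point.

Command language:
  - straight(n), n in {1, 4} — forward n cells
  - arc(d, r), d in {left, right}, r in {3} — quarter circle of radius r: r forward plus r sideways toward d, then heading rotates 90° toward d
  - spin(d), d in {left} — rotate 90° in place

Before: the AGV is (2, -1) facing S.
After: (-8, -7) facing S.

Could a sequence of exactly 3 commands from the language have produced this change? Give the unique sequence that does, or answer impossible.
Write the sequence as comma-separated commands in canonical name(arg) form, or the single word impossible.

key: order matters: swapping arc(right, 3) and arc(left, 3) lands elsewhere
start: (2, -1) facing S
t=1 arc(right, 3) ⇒ (-1, -4) facing W
t=2 straight(4) ⇒ (-5, -4) facing W
t=3 arc(left, 3) ⇒ (-8, -7) facing S
all 125 alternatives checked — unique.

arc(right, 3), straight(4), arc(left, 3)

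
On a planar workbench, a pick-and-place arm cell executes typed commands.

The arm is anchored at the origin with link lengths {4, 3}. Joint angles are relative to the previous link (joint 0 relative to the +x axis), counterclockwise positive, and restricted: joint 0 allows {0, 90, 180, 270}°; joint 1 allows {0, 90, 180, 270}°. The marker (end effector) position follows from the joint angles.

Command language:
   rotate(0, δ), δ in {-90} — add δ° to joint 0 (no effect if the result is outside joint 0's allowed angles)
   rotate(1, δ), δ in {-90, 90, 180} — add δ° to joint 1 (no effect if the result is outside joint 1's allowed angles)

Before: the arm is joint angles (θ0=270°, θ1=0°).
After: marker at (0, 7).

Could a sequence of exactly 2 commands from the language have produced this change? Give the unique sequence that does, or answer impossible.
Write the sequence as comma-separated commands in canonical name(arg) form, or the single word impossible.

from: joint angles (θ0=270°, θ1=0°)
[1] after rotate(0, -90): joint angles (θ0=180°, θ1=0°)
[2] after rotate(0, -90): joint angles (θ0=90°, θ1=0°)
uniquely the one of 16 2-step routes that fits.

rotate(0, -90), rotate(0, -90)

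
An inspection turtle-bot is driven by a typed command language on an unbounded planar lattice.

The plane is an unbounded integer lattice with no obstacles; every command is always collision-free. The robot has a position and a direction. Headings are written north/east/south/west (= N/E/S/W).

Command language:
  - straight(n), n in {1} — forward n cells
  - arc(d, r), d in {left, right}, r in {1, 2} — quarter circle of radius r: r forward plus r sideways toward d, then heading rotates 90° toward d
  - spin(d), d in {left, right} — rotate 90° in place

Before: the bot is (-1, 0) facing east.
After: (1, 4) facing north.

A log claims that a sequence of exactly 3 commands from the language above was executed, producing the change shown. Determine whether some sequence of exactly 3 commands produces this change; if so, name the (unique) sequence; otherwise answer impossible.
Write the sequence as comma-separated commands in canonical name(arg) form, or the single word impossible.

key: running straight(1) before arc(left, 2) would end elsewhere — order is forced
begin: (-1, 0) facing east
[1] after arc(left, 2): (1, 2) facing north
[2] after straight(1): (1, 3) facing north
[3] after straight(1): (1, 4) facing north
all 343 alternatives checked — unique.

arc(left, 2), straight(1), straight(1)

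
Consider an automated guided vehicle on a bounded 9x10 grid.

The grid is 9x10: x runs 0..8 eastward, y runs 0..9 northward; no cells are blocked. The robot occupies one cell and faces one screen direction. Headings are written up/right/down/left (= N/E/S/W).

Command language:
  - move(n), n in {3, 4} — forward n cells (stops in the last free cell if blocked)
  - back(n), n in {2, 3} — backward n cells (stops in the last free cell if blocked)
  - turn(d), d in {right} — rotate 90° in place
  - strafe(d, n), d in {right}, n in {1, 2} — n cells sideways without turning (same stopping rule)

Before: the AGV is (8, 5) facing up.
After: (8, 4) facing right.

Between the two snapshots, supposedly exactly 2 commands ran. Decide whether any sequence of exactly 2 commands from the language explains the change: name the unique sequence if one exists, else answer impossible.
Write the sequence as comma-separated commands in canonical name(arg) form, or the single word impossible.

turn(right), strafe(right, 1)

key: position moved to (8,4) AND the heading swung to E — translation plus rotation needed
begin: (8, 5) facing up
step 1 (turn(right)): (8, 5) facing right
step 2 (strafe(right, 1)): (8, 4) facing right
no other 2-command option fits: unique.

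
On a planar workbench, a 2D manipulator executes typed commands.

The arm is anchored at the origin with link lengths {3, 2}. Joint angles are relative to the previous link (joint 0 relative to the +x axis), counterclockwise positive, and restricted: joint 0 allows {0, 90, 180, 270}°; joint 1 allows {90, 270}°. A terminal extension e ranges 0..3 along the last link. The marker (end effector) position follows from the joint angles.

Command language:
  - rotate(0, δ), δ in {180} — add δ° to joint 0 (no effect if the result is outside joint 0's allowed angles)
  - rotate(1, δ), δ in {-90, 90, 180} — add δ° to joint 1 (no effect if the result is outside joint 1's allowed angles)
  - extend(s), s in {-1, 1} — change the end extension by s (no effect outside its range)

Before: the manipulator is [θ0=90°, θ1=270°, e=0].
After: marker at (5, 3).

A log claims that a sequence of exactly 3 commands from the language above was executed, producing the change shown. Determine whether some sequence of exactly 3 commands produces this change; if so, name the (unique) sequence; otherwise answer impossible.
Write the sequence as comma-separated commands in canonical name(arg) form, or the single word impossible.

extend(1), extend(1), extend(1)

begin: [θ0=90°, θ1=270°, e=0]
[1] after extend(1): [θ0=90°, θ1=270°, e=1]
[2] after extend(1): [θ0=90°, θ1=270°, e=2]
[3] after extend(1): [θ0=90°, θ1=270°, e=3]
no rival 3-sequence matches.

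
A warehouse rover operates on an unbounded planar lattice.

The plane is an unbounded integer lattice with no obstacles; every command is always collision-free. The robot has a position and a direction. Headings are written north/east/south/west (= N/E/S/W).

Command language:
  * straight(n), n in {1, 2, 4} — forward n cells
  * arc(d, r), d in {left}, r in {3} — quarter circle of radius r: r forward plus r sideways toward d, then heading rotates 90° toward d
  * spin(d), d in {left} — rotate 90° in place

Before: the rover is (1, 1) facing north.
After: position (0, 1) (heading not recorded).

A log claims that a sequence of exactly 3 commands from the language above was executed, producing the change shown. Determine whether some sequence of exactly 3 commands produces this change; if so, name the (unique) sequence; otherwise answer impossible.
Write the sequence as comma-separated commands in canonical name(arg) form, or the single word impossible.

spin(left), straight(1), spin(left)

start: (1, 1) facing north
[1] after spin(left): (1, 1) facing west
[2] after straight(1): (0, 1) facing west
[3] after spin(left): (0, 1) facing south
no other 3-command option fits: unique.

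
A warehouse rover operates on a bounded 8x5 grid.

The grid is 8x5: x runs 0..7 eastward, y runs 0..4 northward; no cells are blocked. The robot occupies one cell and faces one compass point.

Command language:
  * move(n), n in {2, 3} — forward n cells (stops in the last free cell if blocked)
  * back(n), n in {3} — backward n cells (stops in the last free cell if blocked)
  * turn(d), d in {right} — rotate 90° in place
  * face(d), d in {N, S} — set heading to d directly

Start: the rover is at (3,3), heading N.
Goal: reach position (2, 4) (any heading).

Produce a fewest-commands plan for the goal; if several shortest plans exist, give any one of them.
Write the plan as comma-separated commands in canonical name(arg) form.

move(3), turn(right), move(2), back(3)

from: at (3,3), heading N
[1] after move(3): at (3,4), heading N
[2] after turn(right): at (3,4), heading E
[3] after move(2): at (5,4), heading E
[4] after back(3): at (2,4), heading E
minimal: 4 command(s), checked below 4.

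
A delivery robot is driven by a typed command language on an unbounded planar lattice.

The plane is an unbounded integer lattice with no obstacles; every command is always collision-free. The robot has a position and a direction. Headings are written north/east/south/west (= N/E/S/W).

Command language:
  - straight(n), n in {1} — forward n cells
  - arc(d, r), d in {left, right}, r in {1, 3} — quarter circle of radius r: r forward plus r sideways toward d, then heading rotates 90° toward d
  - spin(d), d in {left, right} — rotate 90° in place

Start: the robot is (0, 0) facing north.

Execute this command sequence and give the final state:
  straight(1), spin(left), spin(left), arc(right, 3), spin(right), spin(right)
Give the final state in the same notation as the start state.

start: (0, 0) facing north
1. straight(1) → (0, 1) facing north
2. spin(left) → (0, 1) facing west
3. spin(left) → (0, 1) facing south
4. arc(right, 3) → (-3, -2) facing west
5. spin(right) → (-3, -2) facing north
6. spin(right) → (-3, -2) facing east

(-3, -2) facing east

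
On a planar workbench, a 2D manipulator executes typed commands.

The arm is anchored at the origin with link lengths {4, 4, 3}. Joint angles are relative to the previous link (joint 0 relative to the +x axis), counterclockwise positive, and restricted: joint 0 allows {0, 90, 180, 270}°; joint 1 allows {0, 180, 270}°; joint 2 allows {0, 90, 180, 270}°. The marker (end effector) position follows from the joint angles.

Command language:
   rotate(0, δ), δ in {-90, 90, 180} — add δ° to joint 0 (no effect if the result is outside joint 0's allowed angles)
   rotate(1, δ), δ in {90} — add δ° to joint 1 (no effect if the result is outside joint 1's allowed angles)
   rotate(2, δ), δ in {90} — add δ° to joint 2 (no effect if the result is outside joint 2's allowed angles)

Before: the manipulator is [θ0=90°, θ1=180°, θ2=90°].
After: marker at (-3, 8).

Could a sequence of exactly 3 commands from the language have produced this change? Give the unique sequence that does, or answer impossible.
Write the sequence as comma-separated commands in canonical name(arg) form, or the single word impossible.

rotate(1, 90), rotate(1, 90), rotate(1, 90)

begin: [θ0=90°, θ1=180°, θ2=90°]
t=1 rotate(1, 90) ⇒ [θ0=90°, θ1=270°, θ2=90°]
t=2 rotate(1, 90) ⇒ [θ0=90°, θ1=0°, θ2=90°]
t=3 rotate(1, 90) ⇒ [θ0=90°, θ1=0°, θ2=90°]
all 125 alternatives checked — unique.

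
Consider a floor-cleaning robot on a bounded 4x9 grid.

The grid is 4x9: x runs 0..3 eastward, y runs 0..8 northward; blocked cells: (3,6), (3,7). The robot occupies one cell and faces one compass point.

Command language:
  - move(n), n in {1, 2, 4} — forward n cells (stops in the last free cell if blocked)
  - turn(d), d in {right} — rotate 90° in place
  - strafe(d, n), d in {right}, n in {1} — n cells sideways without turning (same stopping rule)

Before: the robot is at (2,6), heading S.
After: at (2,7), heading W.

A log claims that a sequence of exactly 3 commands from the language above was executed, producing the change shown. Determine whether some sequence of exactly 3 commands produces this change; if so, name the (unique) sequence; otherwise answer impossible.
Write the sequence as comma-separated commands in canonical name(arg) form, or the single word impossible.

impossible

checked all 3-command options: none fits.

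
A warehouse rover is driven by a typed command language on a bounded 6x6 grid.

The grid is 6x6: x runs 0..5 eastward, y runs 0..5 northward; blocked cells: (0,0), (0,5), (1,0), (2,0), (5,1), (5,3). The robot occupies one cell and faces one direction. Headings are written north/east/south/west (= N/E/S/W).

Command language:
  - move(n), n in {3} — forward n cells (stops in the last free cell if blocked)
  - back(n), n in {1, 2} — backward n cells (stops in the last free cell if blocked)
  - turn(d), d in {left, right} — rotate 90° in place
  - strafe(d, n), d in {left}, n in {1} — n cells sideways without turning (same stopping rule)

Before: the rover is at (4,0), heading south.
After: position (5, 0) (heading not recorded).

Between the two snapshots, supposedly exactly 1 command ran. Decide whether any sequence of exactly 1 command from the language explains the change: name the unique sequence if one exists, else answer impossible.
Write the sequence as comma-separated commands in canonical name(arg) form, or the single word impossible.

start: at (4,0), heading south
t=1 strafe(left, 1) ⇒ at (5,0), heading south
all 6 alternatives checked — unique.

strafe(left, 1)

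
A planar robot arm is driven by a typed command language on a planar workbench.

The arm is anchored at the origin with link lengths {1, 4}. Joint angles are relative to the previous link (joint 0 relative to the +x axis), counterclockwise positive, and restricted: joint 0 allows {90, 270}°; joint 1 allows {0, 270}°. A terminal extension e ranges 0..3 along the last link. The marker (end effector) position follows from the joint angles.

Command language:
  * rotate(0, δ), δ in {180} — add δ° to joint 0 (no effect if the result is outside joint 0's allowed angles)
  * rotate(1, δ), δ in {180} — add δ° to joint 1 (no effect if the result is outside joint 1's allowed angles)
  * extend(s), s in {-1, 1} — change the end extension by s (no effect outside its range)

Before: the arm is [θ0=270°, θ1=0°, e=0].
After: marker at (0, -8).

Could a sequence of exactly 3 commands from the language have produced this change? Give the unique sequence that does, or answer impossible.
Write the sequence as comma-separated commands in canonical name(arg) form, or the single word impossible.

extend(1), extend(1), extend(1)

t0: [θ0=270°, θ1=0°, e=0]
[1] after extend(1): [θ0=270°, θ1=0°, e=1]
[2] after extend(1): [θ0=270°, θ1=0°, e=2]
[3] after extend(1): [θ0=270°, θ1=0°, e=3]
uniquely the one of 64 3-step routes that fits.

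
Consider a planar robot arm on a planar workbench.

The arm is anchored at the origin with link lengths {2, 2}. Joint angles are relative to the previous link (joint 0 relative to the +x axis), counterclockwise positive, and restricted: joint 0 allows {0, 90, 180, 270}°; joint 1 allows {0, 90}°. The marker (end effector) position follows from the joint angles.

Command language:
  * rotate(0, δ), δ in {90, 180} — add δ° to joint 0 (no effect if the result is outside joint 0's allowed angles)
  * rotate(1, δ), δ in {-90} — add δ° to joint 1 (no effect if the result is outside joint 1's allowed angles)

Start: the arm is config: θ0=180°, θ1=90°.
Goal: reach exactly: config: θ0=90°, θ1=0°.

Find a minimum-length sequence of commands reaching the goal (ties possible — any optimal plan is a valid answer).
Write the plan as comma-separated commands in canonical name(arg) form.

from: config: θ0=180°, θ1=90°
step 1 (rotate(0, 90)): config: θ0=270°, θ1=90°
step 2 (rotate(1, -90)): config: θ0=270°, θ1=0°
step 3 (rotate(0, 180)): config: θ0=90°, θ1=0°
minimal: 3 command(s), checked below 3.

rotate(0, 90), rotate(1, -90), rotate(0, 180)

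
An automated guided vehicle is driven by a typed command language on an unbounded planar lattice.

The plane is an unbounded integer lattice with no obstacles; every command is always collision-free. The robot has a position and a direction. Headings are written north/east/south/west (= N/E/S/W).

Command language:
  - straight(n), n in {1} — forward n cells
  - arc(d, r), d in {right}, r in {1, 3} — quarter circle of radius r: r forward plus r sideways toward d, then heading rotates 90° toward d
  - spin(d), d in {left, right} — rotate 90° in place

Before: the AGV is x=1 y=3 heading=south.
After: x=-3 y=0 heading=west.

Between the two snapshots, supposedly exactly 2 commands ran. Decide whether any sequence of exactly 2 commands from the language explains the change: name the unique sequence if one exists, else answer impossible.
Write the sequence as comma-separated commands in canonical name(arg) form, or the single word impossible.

arc(right, 3), straight(1)

key: position moved to (-3,0) AND the heading swung to W — translation plus rotation needed
from: x=1 y=3 heading=south
1. arc(right, 3) → x=-2 y=0 heading=west
2. straight(1) → x=-3 y=0 heading=west
all 25 alternatives checked — unique.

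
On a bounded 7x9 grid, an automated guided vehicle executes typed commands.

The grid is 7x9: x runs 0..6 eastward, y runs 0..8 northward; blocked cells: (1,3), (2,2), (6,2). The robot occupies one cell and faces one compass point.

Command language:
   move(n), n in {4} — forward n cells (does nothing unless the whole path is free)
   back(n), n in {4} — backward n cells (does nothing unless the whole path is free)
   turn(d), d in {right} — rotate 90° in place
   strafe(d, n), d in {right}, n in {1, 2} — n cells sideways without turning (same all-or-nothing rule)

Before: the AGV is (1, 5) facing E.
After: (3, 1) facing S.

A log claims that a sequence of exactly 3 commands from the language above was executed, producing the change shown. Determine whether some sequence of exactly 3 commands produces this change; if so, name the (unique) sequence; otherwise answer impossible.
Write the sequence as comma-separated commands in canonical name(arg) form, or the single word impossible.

impossible

no 3-step route produces this change.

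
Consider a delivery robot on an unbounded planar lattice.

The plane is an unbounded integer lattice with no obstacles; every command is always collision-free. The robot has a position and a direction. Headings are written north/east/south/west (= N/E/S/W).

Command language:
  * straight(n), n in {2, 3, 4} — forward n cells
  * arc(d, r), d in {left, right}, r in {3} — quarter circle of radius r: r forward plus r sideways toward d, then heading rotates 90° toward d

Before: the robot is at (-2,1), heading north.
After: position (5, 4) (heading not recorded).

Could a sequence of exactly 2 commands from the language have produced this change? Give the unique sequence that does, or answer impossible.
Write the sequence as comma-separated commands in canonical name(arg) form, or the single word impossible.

arc(right, 3), straight(4)

key: order matters: swapping arc(right, 3) and straight(4) lands elsewhere
t0: at (-2,1), heading north
step 1 (arc(right, 3)): at (1,4), heading east
step 2 (straight(4)): at (5,4), heading east
all 25 alternatives checked — unique.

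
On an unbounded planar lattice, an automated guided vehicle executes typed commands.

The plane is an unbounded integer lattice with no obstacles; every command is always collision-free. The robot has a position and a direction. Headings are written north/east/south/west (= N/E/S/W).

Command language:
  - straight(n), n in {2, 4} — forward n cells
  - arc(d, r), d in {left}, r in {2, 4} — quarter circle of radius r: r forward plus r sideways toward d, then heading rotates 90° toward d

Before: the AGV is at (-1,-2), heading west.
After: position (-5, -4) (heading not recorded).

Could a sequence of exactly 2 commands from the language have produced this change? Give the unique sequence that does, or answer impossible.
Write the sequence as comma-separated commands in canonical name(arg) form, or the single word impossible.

straight(2), arc(left, 2)

key: order matters: swapping straight(2) and arc(left, 2) lands elsewhere
from: at (-1,-2), heading west
step 1 (straight(2)): at (-3,-2), heading west
step 2 (arc(left, 2)): at (-5,-4), heading south
uniquely the one of 16 2-step routes that fits.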